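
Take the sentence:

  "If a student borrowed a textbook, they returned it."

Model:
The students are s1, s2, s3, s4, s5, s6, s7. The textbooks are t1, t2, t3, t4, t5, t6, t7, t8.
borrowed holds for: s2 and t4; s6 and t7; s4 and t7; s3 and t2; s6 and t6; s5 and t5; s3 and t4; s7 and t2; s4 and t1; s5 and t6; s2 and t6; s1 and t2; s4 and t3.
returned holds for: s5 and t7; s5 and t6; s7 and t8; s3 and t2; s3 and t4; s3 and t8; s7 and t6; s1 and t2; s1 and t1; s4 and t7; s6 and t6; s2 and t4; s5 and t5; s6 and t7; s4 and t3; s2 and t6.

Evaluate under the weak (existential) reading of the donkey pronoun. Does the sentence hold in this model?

"it" takes "a textbook" as antecedent — a donkey pronoun bound across the clause boundary.
Weak reading: every student s with some borrowed-textbook has at least one borrowed-textbook t such that returned(s,t).
Per student: s1:✓  s2:✓  s3:✓  s4:✓  s5:✓  s6:✓  s7:✗
s7 has no witness among its borrowed-textbooks.

False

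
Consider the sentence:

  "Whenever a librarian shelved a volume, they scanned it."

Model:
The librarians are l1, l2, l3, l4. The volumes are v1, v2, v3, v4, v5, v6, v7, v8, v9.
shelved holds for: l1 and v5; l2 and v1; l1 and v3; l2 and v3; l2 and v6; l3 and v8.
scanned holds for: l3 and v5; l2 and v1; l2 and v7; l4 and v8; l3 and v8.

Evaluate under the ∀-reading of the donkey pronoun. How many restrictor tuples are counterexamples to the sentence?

4

"it" takes "a volume" as antecedent — a donkey pronoun bound across the clause boundary.
Strong reading: for every (l,v) with shelved(l,v), scanned(l,v).
Restrictor pairs: (l1,v3) ✗  (l1,v5) ✗  (l2,v1) ✓  (l2,v3) ✗  (l2,v6) ✗  (l3,v8) ✓
Counterexamples (restrictor pairs failing the scope): 4.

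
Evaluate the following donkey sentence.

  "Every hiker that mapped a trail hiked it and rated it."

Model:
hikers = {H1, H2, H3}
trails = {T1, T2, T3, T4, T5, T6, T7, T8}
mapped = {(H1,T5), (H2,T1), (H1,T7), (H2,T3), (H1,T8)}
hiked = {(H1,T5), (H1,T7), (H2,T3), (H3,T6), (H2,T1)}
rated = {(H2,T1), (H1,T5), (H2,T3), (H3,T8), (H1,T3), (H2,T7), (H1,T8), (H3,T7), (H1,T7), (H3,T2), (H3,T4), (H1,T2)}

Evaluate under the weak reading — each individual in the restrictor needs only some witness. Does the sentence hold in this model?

True

"it" takes "a trail" as antecedent — a donkey pronoun bound across the clause boundary.
Weak reading: every hiker h with some mapped-trail has at least one mapped-trail t such that hiked(h,t) ∧ rated(h,t).
Per hiker: H1:✓  H2:✓
Every hiker in the restrictor has a witness.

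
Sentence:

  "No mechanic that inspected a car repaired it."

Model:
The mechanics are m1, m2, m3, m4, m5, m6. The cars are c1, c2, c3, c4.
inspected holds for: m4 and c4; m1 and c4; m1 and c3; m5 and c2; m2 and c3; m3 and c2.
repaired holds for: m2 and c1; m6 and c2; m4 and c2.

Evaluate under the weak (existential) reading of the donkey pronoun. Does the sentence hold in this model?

"it" takes "a car" as antecedent — a donkey pronoun bound across the clause boundary.
Truth condition: for no (m,c) with inspected(m,c) does repaired(m,c) hold.
Restrictor pairs — does the scope hold? (m1,c3):fails  (m1,c4):fails  (m2,c3):fails  (m3,c2):fails  (m4,c4):fails  (m5,c2):fails
Scope holds for no restrictor pair, so the sentence is true.

True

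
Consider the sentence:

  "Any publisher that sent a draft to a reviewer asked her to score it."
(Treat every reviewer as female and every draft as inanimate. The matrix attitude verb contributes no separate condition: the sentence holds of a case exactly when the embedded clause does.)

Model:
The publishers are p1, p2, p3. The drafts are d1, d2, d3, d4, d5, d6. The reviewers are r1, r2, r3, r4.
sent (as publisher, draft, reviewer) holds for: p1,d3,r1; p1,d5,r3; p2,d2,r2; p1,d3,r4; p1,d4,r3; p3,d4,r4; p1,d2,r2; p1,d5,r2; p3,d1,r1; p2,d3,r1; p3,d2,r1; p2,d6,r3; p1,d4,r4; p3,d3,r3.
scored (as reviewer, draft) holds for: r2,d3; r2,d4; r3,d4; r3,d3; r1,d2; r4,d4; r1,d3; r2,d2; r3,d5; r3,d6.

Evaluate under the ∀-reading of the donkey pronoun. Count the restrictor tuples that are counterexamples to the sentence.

"her" takes "a reviewer" as antecedent and "it" takes "a draft"; both are donkey pronouns co-varying with the restrictor.
Strong reading: for every (p,d,r) with sent(p,d,r), scored(r,d).
Restrictor triples: (p1,d2,r2)→scored(r2,d2) ✓  (p1,d3,r1)→scored(r1,d3) ✓  (p1,d3,r4)→scored(r4,d3) ✗  (p1,d4,r3)→scored(r3,d4) ✓  (p1,d4,r4)→scored(r4,d4) ✓  (p1,d5,r2)→scored(r2,d5) ✗  (p1,d5,r3)→scored(r3,d5) ✓  (p2,d2,r2)→scored(r2,d2) ✓  (p2,d3,r1)→scored(r1,d3) ✓  (p2,d6,r3)→scored(r3,d6) ✓  (p3,d1,r1)→scored(r1,d1) ✗  (p3,d2,r1)→scored(r1,d2) ✓  (p3,d3,r3)→scored(r3,d3) ✓  (p3,d4,r4)→scored(r4,d4) ✓
Counterexamples (restrictor triples failing the scope): 3.

3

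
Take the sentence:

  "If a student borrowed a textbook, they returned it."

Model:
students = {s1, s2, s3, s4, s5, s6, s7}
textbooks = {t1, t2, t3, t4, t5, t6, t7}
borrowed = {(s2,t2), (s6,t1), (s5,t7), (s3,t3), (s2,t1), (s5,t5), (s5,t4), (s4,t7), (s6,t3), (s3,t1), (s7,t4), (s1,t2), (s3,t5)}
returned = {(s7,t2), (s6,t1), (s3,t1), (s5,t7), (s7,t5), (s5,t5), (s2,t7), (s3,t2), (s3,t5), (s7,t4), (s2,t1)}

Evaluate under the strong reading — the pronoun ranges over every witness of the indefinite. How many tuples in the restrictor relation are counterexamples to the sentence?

"it" takes "a textbook" as antecedent — a donkey pronoun bound across the clause boundary.
Strong reading: for every (s,t) with borrowed(s,t), returned(s,t).
Restrictor pairs: (s1,t2) ✗  (s2,t1) ✓  (s2,t2) ✗  (s3,t1) ✓  (s3,t3) ✗  (s3,t5) ✓  (s4,t7) ✗  (s5,t4) ✗  (s5,t5) ✓  (s5,t7) ✓  (s6,t1) ✓  (s6,t3) ✗  (s7,t4) ✓
Counterexamples (restrictor pairs failing the scope): 6.

6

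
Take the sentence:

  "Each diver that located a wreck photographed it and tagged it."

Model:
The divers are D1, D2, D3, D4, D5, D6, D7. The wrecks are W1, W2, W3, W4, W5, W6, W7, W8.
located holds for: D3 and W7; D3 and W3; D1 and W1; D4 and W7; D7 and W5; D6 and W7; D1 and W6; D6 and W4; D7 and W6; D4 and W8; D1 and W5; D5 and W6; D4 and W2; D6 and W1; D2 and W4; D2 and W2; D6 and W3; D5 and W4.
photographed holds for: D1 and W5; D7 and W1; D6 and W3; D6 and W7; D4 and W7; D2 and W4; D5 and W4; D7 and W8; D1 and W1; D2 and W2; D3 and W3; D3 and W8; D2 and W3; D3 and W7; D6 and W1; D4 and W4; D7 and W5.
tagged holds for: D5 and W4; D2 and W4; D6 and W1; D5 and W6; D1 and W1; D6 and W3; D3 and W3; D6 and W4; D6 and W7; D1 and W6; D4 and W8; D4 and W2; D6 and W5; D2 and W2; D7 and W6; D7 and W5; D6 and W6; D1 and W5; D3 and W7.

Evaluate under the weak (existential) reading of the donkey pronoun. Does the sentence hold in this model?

False

"it" takes "a wreck" as antecedent — a donkey pronoun bound across the clause boundary.
Weak reading: every diver d with some located-wreck has at least one located-wreck w such that photographed(d,w) ∧ tagged(d,w).
Per diver: D1:✓  D2:✓  D3:✓  D4:✗  D5:✓  D6:✓  D7:✓
D4 has no witness among its located-wrecks.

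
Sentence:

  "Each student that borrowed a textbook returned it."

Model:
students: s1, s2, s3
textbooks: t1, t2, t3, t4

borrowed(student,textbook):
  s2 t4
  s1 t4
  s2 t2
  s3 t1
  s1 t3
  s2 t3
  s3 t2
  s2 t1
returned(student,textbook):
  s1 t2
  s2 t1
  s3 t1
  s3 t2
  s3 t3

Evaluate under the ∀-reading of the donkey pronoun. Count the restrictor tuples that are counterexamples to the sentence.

5

"it" takes "a textbook" as antecedent — a donkey pronoun bound across the clause boundary.
Strong reading: for every (s,t) with borrowed(s,t), returned(s,t).
Restrictor pairs: (s1,t3) ✗  (s1,t4) ✗  (s2,t1) ✓  (s2,t2) ✗  (s2,t3) ✗  (s2,t4) ✗  (s3,t1) ✓  (s3,t2) ✓
Counterexamples (restrictor pairs failing the scope): 5.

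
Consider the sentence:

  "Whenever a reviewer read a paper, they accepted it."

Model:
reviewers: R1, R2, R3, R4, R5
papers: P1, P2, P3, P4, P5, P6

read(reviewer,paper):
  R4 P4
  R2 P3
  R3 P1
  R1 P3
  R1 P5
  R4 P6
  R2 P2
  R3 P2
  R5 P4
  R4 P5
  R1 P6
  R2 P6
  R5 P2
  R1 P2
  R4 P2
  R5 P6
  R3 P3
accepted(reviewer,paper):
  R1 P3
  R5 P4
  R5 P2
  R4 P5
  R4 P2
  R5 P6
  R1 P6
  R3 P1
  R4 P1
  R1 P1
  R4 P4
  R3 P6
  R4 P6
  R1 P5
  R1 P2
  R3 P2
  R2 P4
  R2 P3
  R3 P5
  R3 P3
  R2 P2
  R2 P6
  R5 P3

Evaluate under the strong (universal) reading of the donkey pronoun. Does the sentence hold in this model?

True

"it" takes "a paper" as antecedent — a donkey pronoun bound across the clause boundary.
Strong reading: for every (r,p) with read(r,p), accepted(r,p).
Restrictor pairs: (R1,P2) ✓  (R1,P3) ✓  (R1,P5) ✓  (R1,P6) ✓  (R2,P2) ✓  (R2,P3) ✓  (R2,P6) ✓  (R3,P1) ✓  (R3,P2) ✓  (R3,P3) ✓  (R4,P2) ✓  (R4,P4) ✓  (R4,P5) ✓  (R4,P6) ✓  (R5,P2) ✓  (R5,P4) ✓  (R5,P6) ✓
Every restrictor pair satisfies the scope.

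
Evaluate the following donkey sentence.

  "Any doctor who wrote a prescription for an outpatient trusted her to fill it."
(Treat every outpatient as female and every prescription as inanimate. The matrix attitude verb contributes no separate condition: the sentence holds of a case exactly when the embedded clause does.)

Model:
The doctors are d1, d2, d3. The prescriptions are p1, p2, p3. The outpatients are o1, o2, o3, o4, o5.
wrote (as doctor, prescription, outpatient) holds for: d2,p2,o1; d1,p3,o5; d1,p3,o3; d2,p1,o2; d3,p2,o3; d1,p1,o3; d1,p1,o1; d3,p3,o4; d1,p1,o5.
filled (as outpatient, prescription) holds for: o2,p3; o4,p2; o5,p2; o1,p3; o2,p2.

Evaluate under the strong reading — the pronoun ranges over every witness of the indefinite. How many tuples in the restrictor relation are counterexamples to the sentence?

9

"her" takes "an outpatient" as antecedent and "it" takes "a prescription"; both are donkey pronouns co-varying with the restrictor.
Strong reading: for every (d,p,o) with wrote(d,p,o), filled(o,p).
Restrictor triples: (d1,p1,o1)→filled(o1,p1) ✗  (d1,p1,o3)→filled(o3,p1) ✗  (d1,p1,o5)→filled(o5,p1) ✗  (d1,p3,o3)→filled(o3,p3) ✗  (d1,p3,o5)→filled(o5,p3) ✗  (d2,p1,o2)→filled(o2,p1) ✗  (d2,p2,o1)→filled(o1,p2) ✗  (d3,p2,o3)→filled(o3,p2) ✗  (d3,p3,o4)→filled(o4,p3) ✗
Counterexamples (restrictor triples failing the scope): 9.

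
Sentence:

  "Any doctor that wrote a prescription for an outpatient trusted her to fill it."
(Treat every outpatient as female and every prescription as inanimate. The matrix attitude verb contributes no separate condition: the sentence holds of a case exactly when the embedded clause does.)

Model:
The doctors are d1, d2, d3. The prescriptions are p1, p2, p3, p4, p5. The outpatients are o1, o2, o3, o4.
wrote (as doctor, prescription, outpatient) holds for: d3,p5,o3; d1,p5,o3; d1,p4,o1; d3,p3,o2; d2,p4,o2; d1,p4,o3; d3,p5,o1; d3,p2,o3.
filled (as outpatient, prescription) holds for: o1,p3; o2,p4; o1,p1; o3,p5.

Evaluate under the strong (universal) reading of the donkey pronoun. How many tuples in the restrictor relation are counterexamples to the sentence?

5

"her" takes "an outpatient" as antecedent and "it" takes "a prescription"; both are donkey pronouns co-varying with the restrictor.
Strong reading: for every (d,p,o) with wrote(d,p,o), filled(o,p).
Restrictor triples: (d1,p4,o1)→filled(o1,p4) ✗  (d1,p4,o3)→filled(o3,p4) ✗  (d1,p5,o3)→filled(o3,p5) ✓  (d2,p4,o2)→filled(o2,p4) ✓  (d3,p2,o3)→filled(o3,p2) ✗  (d3,p3,o2)→filled(o2,p3) ✗  (d3,p5,o1)→filled(o1,p5) ✗  (d3,p5,o3)→filled(o3,p5) ✓
Counterexamples (restrictor triples failing the scope): 5.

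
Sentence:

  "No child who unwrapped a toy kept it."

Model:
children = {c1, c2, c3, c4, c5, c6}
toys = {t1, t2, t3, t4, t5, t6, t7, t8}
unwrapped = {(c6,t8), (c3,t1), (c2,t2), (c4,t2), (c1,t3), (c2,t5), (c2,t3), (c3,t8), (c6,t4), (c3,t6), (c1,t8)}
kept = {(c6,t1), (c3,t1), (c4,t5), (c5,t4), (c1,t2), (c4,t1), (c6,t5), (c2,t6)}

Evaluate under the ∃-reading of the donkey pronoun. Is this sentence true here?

False

"it" takes "a toy" as antecedent — a donkey pronoun bound across the clause boundary.
Truth condition: for no (c,t) with unwrapped(c,t) does kept(c,t) hold.
Restrictor pairs — does the scope hold? (c1,t3):fails  (c1,t8):fails  (c2,t2):fails  (c2,t3):fails  (c2,t5):fails  (c3,t1):holds  (c3,t6):fails  (c3,t8):fails  (c4,t2):fails  (c6,t4):fails  (c6,t8):fails
Scope holds for 1 pair(s), so the sentence is false.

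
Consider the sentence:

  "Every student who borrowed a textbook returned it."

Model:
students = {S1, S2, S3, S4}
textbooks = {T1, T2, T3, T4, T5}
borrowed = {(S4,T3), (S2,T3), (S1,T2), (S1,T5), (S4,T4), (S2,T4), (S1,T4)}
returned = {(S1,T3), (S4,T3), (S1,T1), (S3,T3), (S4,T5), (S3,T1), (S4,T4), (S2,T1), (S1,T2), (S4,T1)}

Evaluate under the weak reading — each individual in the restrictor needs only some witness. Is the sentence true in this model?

"it" takes "a textbook" as antecedent — a donkey pronoun bound across the clause boundary.
Weak reading: every student s with some borrowed-textbook has at least one borrowed-textbook t such that returned(s,t).
Per student: S1:✓  S2:✗  S4:✓
S2 has no witness among its borrowed-textbooks.

False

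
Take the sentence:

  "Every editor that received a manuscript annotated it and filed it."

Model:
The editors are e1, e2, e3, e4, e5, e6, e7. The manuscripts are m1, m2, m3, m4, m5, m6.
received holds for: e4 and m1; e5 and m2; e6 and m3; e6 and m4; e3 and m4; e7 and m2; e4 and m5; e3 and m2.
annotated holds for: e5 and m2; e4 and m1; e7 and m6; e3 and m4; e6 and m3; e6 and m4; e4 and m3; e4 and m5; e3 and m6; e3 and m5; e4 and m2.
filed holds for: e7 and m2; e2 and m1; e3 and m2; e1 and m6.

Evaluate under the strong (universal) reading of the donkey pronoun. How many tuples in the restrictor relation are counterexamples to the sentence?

"it" takes "a manuscript" as antecedent — a donkey pronoun bound across the clause boundary.
Strong reading: for every (e,m) with received(e,m), annotated(e,m) ∧ filed(e,m).
Restrictor pairs: (e3,m2) ✗  (e3,m4) ✗  (e4,m1) ✗  (e4,m5) ✗  (e5,m2) ✗  (e6,m3) ✗  (e6,m4) ✗  (e7,m2) ✗
Counterexamples (restrictor pairs failing the scope): 8.

8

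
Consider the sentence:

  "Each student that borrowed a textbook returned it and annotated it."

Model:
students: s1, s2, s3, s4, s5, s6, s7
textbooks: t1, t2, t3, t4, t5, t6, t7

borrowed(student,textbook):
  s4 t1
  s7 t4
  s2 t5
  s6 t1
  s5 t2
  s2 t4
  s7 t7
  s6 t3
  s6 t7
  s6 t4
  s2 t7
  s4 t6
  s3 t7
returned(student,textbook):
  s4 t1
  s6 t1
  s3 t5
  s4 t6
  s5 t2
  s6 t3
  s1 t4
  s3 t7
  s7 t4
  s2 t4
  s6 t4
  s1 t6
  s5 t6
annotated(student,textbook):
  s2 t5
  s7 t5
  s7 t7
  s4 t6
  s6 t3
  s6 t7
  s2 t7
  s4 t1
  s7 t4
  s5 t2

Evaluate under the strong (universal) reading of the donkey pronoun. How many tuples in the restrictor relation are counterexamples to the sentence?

"it" takes "a textbook" as antecedent — a donkey pronoun bound across the clause boundary.
Strong reading: for every (s,t) with borrowed(s,t), returned(s,t) ∧ annotated(s,t).
Restrictor pairs: (s2,t4) ✗  (s2,t5) ✗  (s2,t7) ✗  (s3,t7) ✗  (s4,t1) ✓  (s4,t6) ✓  (s5,t2) ✓  (s6,t1) ✗  (s6,t3) ✓  (s6,t4) ✗  (s6,t7) ✗  (s7,t4) ✓  (s7,t7) ✗
Counterexamples (restrictor pairs failing the scope): 8.

8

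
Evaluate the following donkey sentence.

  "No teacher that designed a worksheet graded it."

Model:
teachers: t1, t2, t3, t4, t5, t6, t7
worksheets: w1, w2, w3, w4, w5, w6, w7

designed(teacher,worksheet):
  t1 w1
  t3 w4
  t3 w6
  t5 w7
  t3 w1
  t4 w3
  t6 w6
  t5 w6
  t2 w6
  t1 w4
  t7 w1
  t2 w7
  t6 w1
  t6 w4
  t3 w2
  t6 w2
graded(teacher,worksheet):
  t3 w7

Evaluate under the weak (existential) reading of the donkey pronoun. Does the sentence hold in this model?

"it" takes "a worksheet" as antecedent — a donkey pronoun bound across the clause boundary.
Truth condition: for no (t,w) with designed(t,w) does graded(t,w) hold.
Restrictor pairs — does the scope hold? (t1,w1):fails  (t1,w4):fails  (t2,w6):fails  (t2,w7):fails  (t3,w1):fails  (t3,w2):fails  (t3,w4):fails  (t3,w6):fails  (t4,w3):fails  (t5,w6):fails  (t5,w7):fails  (t6,w1):fails  (t6,w2):fails  (t6,w4):fails  (t6,w6):fails  (t7,w1):fails
Scope holds for no restrictor pair, so the sentence is true.

True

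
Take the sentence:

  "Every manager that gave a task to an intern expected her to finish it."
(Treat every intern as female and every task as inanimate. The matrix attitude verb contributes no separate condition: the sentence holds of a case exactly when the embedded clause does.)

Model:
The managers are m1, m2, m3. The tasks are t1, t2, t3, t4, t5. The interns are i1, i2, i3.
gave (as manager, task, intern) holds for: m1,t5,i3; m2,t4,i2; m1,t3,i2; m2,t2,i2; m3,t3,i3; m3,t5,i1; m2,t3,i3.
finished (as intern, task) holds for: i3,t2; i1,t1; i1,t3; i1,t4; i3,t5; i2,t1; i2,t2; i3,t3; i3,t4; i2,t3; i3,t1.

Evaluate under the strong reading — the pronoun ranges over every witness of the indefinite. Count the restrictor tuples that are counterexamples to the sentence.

2

"her" takes "an intern" as antecedent and "it" takes "a task"; both are donkey pronouns co-varying with the restrictor.
Strong reading: for every (m,t,i) with gave(m,t,i), finished(i,t).
Restrictor triples: (m1,t3,i2)→finished(i2,t3) ✓  (m1,t5,i3)→finished(i3,t5) ✓  (m2,t2,i2)→finished(i2,t2) ✓  (m2,t3,i3)→finished(i3,t3) ✓  (m2,t4,i2)→finished(i2,t4) ✗  (m3,t3,i3)→finished(i3,t3) ✓  (m3,t5,i1)→finished(i1,t5) ✗
Counterexamples (restrictor triples failing the scope): 2.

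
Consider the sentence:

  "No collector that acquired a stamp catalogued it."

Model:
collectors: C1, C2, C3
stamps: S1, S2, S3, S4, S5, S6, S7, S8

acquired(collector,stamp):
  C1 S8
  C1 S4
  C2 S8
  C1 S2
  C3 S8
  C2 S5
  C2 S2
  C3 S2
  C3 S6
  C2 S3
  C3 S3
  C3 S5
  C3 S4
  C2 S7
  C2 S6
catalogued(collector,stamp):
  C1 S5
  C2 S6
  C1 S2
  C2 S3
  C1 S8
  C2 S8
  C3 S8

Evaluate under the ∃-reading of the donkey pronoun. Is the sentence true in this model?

False

"it" takes "a stamp" as antecedent — a donkey pronoun bound across the clause boundary.
Truth condition: for no (c,s) with acquired(c,s) does catalogued(c,s) hold.
Restrictor pairs — does the scope hold? (C1,S2):holds  (C1,S4):fails  (C1,S8):holds  (C2,S2):fails  (C2,S3):holds  (C2,S5):fails  (C2,S6):holds  (C2,S7):fails  (C2,S8):holds  (C3,S2):fails  (C3,S3):fails  (C3,S4):fails  (C3,S5):fails  (C3,S6):fails  (C3,S8):holds
Scope holds for 6 pair(s), so the sentence is false.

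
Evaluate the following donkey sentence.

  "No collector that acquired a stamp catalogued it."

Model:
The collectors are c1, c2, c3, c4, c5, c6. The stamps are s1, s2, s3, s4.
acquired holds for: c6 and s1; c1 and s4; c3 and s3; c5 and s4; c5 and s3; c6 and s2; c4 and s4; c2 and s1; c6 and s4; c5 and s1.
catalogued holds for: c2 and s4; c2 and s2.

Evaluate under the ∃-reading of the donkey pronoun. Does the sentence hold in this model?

True

"it" takes "a stamp" as antecedent — a donkey pronoun bound across the clause boundary.
Truth condition: for no (c,s) with acquired(c,s) does catalogued(c,s) hold.
Restrictor pairs — does the scope hold? (c1,s4):fails  (c2,s1):fails  (c3,s3):fails  (c4,s4):fails  (c5,s1):fails  (c5,s3):fails  (c5,s4):fails  (c6,s1):fails  (c6,s2):fails  (c6,s4):fails
Scope holds for no restrictor pair, so the sentence is true.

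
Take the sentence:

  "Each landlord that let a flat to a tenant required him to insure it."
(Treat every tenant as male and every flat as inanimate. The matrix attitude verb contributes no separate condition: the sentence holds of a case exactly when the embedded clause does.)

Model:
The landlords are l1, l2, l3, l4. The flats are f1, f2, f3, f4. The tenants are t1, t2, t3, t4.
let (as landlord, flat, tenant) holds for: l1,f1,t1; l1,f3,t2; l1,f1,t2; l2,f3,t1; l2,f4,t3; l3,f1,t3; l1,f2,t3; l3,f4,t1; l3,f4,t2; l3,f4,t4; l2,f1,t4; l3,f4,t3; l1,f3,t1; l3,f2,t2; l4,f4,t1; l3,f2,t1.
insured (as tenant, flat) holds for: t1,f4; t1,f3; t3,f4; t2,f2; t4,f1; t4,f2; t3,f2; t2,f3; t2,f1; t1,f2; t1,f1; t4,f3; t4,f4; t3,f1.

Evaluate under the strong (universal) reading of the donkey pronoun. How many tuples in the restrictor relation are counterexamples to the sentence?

"him" takes "a tenant" as antecedent and "it" takes "a flat"; both are donkey pronouns co-varying with the restrictor.
Strong reading: for every (l,f,t) with let(l,f,t), insured(t,f).
Restrictor triples: (l1,f1,t1)→insured(t1,f1) ✓  (l1,f1,t2)→insured(t2,f1) ✓  (l1,f2,t3)→insured(t3,f2) ✓  (l1,f3,t1)→insured(t1,f3) ✓  (l1,f3,t2)→insured(t2,f3) ✓  (l2,f1,t4)→insured(t4,f1) ✓  (l2,f3,t1)→insured(t1,f3) ✓  (l2,f4,t3)→insured(t3,f4) ✓  (l3,f1,t3)→insured(t3,f1) ✓  (l3,f2,t1)→insured(t1,f2) ✓  (l3,f2,t2)→insured(t2,f2) ✓  (l3,f4,t1)→insured(t1,f4) ✓  (l3,f4,t2)→insured(t2,f4) ✗  (l3,f4,t3)→insured(t3,f4) ✓  (l3,f4,t4)→insured(t4,f4) ✓  (l4,f4,t1)→insured(t1,f4) ✓
Counterexamples (restrictor triples failing the scope): 1.

1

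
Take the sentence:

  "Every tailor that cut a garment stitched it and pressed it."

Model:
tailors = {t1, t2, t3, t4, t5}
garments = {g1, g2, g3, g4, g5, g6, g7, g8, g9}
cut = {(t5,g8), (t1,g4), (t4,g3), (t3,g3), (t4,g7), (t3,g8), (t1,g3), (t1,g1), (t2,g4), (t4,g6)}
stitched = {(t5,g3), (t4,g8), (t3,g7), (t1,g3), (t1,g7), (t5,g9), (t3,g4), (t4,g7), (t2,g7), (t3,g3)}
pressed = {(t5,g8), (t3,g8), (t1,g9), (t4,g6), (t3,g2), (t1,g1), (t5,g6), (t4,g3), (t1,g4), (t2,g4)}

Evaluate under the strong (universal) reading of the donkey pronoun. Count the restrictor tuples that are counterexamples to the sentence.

10

"it" takes "a garment" as antecedent — a donkey pronoun bound across the clause boundary.
Strong reading: for every (t,g) with cut(t,g), stitched(t,g) ∧ pressed(t,g).
Restrictor pairs: (t1,g1) ✗  (t1,g3) ✗  (t1,g4) ✗  (t2,g4) ✗  (t3,g3) ✗  (t3,g8) ✗  (t4,g3) ✗  (t4,g6) ✗  (t4,g7) ✗  (t5,g8) ✗
Counterexamples (restrictor pairs failing the scope): 10.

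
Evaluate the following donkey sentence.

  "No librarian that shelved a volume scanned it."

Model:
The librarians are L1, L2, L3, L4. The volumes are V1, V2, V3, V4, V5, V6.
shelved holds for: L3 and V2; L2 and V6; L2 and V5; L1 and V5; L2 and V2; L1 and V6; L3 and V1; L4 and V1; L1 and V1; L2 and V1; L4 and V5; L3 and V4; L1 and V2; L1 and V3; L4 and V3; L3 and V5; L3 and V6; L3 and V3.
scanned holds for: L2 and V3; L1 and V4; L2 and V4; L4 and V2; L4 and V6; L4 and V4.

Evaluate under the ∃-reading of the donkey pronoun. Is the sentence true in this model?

"it" takes "a volume" as antecedent — a donkey pronoun bound across the clause boundary.
Truth condition: for no (l,v) with shelved(l,v) does scanned(l,v) hold.
Restrictor pairs — does the scope hold? (L1,V1):fails  (L1,V2):fails  (L1,V3):fails  (L1,V5):fails  (L1,V6):fails  (L2,V1):fails  (L2,V2):fails  (L2,V5):fails  (L2,V6):fails  (L3,V1):fails  (L3,V2):fails  (L3,V3):fails  (L3,V4):fails  (L3,V5):fails  (L3,V6):fails  (L4,V1):fails  (L4,V3):fails  (L4,V5):fails
Scope holds for no restrictor pair, so the sentence is true.

True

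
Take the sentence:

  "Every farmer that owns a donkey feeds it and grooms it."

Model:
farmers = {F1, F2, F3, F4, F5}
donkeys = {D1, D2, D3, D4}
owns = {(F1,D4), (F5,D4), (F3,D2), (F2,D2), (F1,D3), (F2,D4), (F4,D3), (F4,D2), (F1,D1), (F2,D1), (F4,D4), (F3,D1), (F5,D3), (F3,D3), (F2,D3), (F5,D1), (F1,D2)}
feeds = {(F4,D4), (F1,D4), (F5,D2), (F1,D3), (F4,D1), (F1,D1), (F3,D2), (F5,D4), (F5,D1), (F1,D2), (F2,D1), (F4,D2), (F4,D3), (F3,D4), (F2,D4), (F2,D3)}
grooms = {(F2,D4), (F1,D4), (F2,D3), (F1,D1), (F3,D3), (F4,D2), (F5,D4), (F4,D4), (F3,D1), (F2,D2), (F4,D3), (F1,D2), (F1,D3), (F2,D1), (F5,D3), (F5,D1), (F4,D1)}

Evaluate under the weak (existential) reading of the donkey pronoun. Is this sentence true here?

"it" takes "a donkey" as antecedent — a donkey pronoun bound across the clause boundary.
Weak reading: every farmer f with some owns-donkey has at least one owns-donkey d such that feeds(f,d) ∧ grooms(f,d).
Per farmer: F1:✓  F2:✓  F3:✗  F4:✓  F5:✓
F3 has no witness among its owns-donkeys.

False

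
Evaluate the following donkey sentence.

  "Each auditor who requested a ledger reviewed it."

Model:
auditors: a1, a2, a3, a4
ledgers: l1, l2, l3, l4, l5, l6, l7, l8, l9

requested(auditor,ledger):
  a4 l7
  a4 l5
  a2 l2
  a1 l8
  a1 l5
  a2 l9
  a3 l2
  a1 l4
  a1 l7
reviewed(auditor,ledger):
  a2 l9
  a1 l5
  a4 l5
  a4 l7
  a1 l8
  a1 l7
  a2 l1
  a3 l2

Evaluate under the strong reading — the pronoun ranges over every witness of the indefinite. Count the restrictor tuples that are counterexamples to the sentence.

"it" takes "a ledger" as antecedent — a donkey pronoun bound across the clause boundary.
Strong reading: for every (a,l) with requested(a,l), reviewed(a,l).
Restrictor pairs: (a1,l4) ✗  (a1,l5) ✓  (a1,l7) ✓  (a1,l8) ✓  (a2,l2) ✗  (a2,l9) ✓  (a3,l2) ✓  (a4,l5) ✓  (a4,l7) ✓
Counterexamples (restrictor pairs failing the scope): 2.

2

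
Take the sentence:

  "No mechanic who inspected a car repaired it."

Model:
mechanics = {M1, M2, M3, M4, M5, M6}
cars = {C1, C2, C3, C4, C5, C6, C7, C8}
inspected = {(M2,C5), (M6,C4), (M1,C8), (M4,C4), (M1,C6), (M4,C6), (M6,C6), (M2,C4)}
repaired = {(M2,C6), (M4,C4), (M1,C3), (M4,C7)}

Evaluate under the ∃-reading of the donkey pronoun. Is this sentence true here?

"it" takes "a car" as antecedent — a donkey pronoun bound across the clause boundary.
Truth condition: for no (m,c) with inspected(m,c) does repaired(m,c) hold.
Restrictor pairs — does the scope hold? (M1,C6):fails  (M1,C8):fails  (M2,C4):fails  (M2,C5):fails  (M4,C4):holds  (M4,C6):fails  (M6,C4):fails  (M6,C6):fails
Scope holds for 1 pair(s), so the sentence is false.

False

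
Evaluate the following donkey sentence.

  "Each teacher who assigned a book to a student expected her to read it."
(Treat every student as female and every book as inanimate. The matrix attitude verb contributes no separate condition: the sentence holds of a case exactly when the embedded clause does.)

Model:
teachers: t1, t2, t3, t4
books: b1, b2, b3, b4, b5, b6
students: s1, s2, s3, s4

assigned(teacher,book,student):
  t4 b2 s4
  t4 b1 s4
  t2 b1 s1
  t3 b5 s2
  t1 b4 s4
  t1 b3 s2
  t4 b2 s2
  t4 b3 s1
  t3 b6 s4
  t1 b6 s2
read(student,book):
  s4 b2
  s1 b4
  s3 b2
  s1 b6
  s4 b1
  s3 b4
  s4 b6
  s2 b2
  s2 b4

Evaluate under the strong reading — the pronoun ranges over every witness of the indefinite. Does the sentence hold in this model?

"her" takes "a student" as antecedent and "it" takes "a book"; both are donkey pronouns co-varying with the restrictor.
Strong reading: for every (t,b,s) with assigned(t,b,s), read(s,b).
Restrictor triples: (t1,b3,s2)→read(s2,b3) ✗  (t1,b4,s4)→read(s4,b4) ✗  (t1,b6,s2)→read(s2,b6) ✗  (t2,b1,s1)→read(s1,b1) ✗  (t3,b5,s2)→read(s2,b5) ✗  (t3,b6,s4)→read(s4,b6) ✓  (t4,b1,s4)→read(s4,b1) ✓  (t4,b2,s2)→read(s2,b2) ✓  (t4,b2,s4)→read(s4,b2) ✓  (t4,b3,s1)→read(s1,b3) ✗
Counterexample: (t1,b3,s2) — read(s2,b3) does not hold.

False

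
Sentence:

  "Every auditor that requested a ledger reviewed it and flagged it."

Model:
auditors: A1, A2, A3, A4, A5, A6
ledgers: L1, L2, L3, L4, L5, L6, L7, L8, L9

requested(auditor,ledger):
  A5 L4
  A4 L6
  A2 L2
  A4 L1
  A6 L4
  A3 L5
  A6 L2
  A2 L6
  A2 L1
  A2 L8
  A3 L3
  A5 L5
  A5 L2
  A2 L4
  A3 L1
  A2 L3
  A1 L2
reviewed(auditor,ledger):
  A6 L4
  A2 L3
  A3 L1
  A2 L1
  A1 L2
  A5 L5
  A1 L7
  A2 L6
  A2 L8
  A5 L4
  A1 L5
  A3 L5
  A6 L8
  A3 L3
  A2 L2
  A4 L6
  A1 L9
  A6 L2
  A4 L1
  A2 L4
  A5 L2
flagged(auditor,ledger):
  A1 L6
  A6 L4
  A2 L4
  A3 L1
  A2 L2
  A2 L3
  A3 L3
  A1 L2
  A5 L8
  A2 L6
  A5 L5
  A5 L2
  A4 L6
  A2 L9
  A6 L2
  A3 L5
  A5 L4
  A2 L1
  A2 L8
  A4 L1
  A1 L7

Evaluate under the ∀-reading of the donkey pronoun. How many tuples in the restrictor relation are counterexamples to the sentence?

0

"it" takes "a ledger" as antecedent — a donkey pronoun bound across the clause boundary.
Strong reading: for every (a,l) with requested(a,l), reviewed(a,l) ∧ flagged(a,l).
Restrictor pairs: (A1,L2) ✓  (A2,L1) ✓  (A2,L2) ✓  (A2,L3) ✓  (A2,L4) ✓  (A2,L6) ✓  (A2,L8) ✓  (A3,L1) ✓  (A3,L3) ✓  (A3,L5) ✓  (A4,L1) ✓  (A4,L6) ✓  (A5,L2) ✓  (A5,L4) ✓  (A5,L5) ✓  (A6,L2) ✓  (A6,L4) ✓
Counterexamples (restrictor pairs failing the scope): 0.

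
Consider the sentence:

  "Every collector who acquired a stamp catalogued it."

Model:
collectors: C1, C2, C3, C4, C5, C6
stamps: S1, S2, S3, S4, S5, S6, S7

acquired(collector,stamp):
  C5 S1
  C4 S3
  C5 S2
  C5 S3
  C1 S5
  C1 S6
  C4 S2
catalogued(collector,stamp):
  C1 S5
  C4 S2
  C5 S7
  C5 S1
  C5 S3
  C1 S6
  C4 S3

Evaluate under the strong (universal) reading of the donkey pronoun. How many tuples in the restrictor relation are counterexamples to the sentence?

1

"it" takes "a stamp" as antecedent — a donkey pronoun bound across the clause boundary.
Strong reading: for every (c,s) with acquired(c,s), catalogued(c,s).
Restrictor pairs: (C1,S5) ✓  (C1,S6) ✓  (C4,S2) ✓  (C4,S3) ✓  (C5,S1) ✓  (C5,S2) ✗  (C5,S3) ✓
Counterexamples (restrictor pairs failing the scope): 1.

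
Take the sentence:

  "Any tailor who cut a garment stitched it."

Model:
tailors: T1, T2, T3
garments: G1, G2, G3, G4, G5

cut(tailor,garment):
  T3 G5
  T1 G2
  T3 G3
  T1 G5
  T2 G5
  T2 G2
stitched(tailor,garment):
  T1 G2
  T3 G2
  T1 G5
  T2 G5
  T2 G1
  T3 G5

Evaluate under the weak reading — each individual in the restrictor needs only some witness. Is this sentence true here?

True

"it" takes "a garment" as antecedent — a donkey pronoun bound across the clause boundary.
Weak reading: every tailor t with some cut-garment has at least one cut-garment g such that stitched(t,g).
Per tailor: T1:✓  T2:✓  T3:✓
Every tailor in the restrictor has a witness.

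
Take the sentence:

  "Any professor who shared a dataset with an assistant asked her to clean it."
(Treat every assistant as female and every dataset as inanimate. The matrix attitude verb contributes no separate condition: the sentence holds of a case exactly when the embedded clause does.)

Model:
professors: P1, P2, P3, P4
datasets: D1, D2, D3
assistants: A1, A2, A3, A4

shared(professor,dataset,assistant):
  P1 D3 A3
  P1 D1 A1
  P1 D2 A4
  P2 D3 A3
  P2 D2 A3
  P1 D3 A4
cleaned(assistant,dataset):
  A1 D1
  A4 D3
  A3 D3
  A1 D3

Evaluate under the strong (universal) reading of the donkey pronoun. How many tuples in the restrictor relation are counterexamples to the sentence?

"her" takes "an assistant" as antecedent and "it" takes "a dataset"; both are donkey pronouns co-varying with the restrictor.
Strong reading: for every (p,d,a) with shared(p,d,a), cleaned(a,d).
Restrictor triples: (P1,D1,A1)→cleaned(A1,D1) ✓  (P1,D2,A4)→cleaned(A4,D2) ✗  (P1,D3,A3)→cleaned(A3,D3) ✓  (P1,D3,A4)→cleaned(A4,D3) ✓  (P2,D2,A3)→cleaned(A3,D2) ✗  (P2,D3,A3)→cleaned(A3,D3) ✓
Counterexamples (restrictor triples failing the scope): 2.

2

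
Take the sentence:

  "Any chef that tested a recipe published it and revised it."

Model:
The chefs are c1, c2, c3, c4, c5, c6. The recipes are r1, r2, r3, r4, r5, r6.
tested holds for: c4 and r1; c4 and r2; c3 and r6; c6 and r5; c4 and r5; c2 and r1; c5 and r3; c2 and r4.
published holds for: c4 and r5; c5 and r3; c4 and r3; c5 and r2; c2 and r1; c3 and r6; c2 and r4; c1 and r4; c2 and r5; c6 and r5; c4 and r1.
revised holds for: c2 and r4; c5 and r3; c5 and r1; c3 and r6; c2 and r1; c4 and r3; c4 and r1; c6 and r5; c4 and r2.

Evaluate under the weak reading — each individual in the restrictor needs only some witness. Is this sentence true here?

"it" takes "a recipe" as antecedent — a donkey pronoun bound across the clause boundary.
Weak reading: every chef c with some tested-recipe has at least one tested-recipe r such that published(c,r) ∧ revised(c,r).
Per chef: c2:✓  c3:✓  c4:✓  c5:✓  c6:✓
Every chef in the restrictor has a witness.

True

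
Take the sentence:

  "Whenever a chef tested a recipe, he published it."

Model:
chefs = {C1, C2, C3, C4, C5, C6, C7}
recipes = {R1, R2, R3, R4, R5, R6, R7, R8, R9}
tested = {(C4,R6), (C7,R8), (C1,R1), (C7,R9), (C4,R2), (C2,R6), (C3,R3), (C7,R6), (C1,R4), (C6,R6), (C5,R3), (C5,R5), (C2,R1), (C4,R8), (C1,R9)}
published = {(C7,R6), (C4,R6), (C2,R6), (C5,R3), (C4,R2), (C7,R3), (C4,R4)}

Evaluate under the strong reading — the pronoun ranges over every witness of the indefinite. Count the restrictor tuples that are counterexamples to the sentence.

10

"it" takes "a recipe" as antecedent — a donkey pronoun bound across the clause boundary.
Strong reading: for every (c,r) with tested(c,r), published(c,r).
Restrictor pairs: (C1,R1) ✗  (C1,R4) ✗  (C1,R9) ✗  (C2,R1) ✗  (C2,R6) ✓  (C3,R3) ✗  (C4,R2) ✓  (C4,R6) ✓  (C4,R8) ✗  (C5,R3) ✓  (C5,R5) ✗  (C6,R6) ✗  (C7,R6) ✓  (C7,R8) ✗  (C7,R9) ✗
Counterexamples (restrictor pairs failing the scope): 10.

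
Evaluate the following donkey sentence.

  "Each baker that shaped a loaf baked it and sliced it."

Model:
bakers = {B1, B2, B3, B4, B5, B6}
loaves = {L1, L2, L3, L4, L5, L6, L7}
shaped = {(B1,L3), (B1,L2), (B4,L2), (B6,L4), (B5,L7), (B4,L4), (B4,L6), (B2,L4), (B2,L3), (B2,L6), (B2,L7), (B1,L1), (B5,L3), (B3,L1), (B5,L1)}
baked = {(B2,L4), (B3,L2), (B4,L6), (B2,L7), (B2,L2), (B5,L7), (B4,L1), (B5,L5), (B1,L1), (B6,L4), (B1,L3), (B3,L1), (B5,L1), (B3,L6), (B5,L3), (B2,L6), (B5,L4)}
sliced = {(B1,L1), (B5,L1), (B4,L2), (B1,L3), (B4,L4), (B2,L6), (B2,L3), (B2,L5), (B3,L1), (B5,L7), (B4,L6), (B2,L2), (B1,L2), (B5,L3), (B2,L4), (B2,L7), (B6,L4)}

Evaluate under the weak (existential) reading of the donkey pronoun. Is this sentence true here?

"it" takes "a loaf" as antecedent — a donkey pronoun bound across the clause boundary.
Weak reading: every baker b with some shaped-loaf has at least one shaped-loaf l such that baked(b,l) ∧ sliced(b,l).
Per baker: B1:✓  B2:✓  B3:✓  B4:✓  B5:✓  B6:✓
Every baker in the restrictor has a witness.

True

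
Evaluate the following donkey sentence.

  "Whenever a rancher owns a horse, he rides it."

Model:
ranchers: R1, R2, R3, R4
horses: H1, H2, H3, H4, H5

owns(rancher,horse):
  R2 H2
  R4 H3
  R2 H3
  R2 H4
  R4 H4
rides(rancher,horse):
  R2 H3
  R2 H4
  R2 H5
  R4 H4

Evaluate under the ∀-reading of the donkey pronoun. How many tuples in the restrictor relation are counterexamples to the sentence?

"it" takes "a horse" as antecedent — a donkey pronoun bound across the clause boundary.
Strong reading: for every (r,h) with owns(r,h), rides(r,h).
Restrictor pairs: (R2,H2) ✗  (R2,H3) ✓  (R2,H4) ✓  (R4,H3) ✗  (R4,H4) ✓
Counterexamples (restrictor pairs failing the scope): 2.

2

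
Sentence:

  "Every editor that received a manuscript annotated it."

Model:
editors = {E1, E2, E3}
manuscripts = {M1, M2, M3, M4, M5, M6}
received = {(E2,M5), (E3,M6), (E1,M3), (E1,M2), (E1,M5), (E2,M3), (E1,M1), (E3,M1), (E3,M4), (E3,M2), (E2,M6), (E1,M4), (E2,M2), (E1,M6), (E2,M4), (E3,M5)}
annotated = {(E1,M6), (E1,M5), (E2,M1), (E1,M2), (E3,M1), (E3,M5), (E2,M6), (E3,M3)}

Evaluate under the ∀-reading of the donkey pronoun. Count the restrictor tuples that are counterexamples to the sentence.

"it" takes "a manuscript" as antecedent — a donkey pronoun bound across the clause boundary.
Strong reading: for every (e,m) with received(e,m), annotated(e,m).
Restrictor pairs: (E1,M1) ✗  (E1,M2) ✓  (E1,M3) ✗  (E1,M4) ✗  (E1,M5) ✓  (E1,M6) ✓  (E2,M2) ✗  (E2,M3) ✗  (E2,M4) ✗  (E2,M5) ✗  (E2,M6) ✓  (E3,M1) ✓  (E3,M2) ✗  (E3,M4) ✗  (E3,M5) ✓  (E3,M6) ✗
Counterexamples (restrictor pairs failing the scope): 10.

10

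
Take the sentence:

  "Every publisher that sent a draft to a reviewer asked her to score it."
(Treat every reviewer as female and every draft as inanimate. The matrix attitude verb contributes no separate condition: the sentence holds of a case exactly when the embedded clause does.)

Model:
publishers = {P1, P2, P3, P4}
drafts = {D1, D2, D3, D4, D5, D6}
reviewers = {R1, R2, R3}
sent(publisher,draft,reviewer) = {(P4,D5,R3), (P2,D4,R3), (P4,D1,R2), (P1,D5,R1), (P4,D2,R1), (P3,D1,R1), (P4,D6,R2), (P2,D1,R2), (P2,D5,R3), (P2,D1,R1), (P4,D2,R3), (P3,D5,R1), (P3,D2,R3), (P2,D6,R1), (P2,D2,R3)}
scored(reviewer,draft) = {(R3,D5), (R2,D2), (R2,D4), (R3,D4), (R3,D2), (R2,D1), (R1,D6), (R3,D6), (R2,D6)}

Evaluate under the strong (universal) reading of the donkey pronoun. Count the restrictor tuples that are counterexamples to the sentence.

"her" takes "a reviewer" as antecedent and "it" takes "a draft"; both are donkey pronouns co-varying with the restrictor.
Strong reading: for every (p,d,r) with sent(p,d,r), scored(r,d).
Restrictor triples: (P1,D5,R1)→scored(R1,D5) ✗  (P2,D1,R1)→scored(R1,D1) ✗  (P2,D1,R2)→scored(R2,D1) ✓  (P2,D2,R3)→scored(R3,D2) ✓  (P2,D4,R3)→scored(R3,D4) ✓  (P2,D5,R3)→scored(R3,D5) ✓  (P2,D6,R1)→scored(R1,D6) ✓  (P3,D1,R1)→scored(R1,D1) ✗  (P3,D2,R3)→scored(R3,D2) ✓  (P3,D5,R1)→scored(R1,D5) ✗  (P4,D1,R2)→scored(R2,D1) ✓  (P4,D2,R1)→scored(R1,D2) ✗  (P4,D2,R3)→scored(R3,D2) ✓  (P4,D5,R3)→scored(R3,D5) ✓  (P4,D6,R2)→scored(R2,D6) ✓
Counterexamples (restrictor triples failing the scope): 5.

5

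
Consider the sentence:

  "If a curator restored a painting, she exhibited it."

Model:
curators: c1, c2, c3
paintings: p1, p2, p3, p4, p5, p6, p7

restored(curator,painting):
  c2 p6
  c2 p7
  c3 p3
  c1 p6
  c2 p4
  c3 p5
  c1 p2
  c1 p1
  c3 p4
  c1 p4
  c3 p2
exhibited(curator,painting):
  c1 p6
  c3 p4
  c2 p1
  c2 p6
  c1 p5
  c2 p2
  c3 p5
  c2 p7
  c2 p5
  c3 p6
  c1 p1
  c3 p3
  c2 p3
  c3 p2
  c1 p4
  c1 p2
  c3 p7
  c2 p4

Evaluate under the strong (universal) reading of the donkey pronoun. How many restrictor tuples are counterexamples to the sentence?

0

"it" takes "a painting" as antecedent — a donkey pronoun bound across the clause boundary.
Strong reading: for every (c,p) with restored(c,p), exhibited(c,p).
Restrictor pairs: (c1,p1) ✓  (c1,p2) ✓  (c1,p4) ✓  (c1,p6) ✓  (c2,p4) ✓  (c2,p6) ✓  (c2,p7) ✓  (c3,p2) ✓  (c3,p3) ✓  (c3,p4) ✓  (c3,p5) ✓
Counterexamples (restrictor pairs failing the scope): 0.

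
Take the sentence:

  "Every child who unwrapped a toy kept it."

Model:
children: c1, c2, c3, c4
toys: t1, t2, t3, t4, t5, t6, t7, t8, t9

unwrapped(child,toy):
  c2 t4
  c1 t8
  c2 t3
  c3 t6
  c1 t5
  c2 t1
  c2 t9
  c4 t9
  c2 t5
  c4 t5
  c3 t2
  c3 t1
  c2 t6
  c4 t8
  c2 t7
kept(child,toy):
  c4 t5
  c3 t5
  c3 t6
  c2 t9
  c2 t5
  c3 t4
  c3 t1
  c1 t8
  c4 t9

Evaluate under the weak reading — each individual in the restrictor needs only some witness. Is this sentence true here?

True

"it" takes "a toy" as antecedent — a donkey pronoun bound across the clause boundary.
Weak reading: every child c with some unwrapped-toy has at least one unwrapped-toy t such that kept(c,t).
Per child: c1:✓  c2:✓  c3:✓  c4:✓
Every child in the restrictor has a witness.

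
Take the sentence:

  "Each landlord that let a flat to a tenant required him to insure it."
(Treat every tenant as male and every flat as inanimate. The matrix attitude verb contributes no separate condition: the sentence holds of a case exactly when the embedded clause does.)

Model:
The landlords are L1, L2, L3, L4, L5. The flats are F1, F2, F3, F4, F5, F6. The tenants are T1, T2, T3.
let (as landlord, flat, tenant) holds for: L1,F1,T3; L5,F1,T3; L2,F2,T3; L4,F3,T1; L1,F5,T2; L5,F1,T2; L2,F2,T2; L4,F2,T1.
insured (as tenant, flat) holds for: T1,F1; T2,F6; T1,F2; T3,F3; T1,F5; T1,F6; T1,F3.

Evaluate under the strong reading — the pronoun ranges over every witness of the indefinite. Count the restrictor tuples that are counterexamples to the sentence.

"him" takes "a tenant" as antecedent and "it" takes "a flat"; both are donkey pronouns co-varying with the restrictor.
Strong reading: for every (l,f,t) with let(l,f,t), insured(t,f).
Restrictor triples: (L1,F1,T3)→insured(T3,F1) ✗  (L1,F5,T2)→insured(T2,F5) ✗  (L2,F2,T2)→insured(T2,F2) ✗  (L2,F2,T3)→insured(T3,F2) ✗  (L4,F2,T1)→insured(T1,F2) ✓  (L4,F3,T1)→insured(T1,F3) ✓  (L5,F1,T2)→insured(T2,F1) ✗  (L5,F1,T3)→insured(T3,F1) ✗
Counterexamples (restrictor triples failing the scope): 6.

6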